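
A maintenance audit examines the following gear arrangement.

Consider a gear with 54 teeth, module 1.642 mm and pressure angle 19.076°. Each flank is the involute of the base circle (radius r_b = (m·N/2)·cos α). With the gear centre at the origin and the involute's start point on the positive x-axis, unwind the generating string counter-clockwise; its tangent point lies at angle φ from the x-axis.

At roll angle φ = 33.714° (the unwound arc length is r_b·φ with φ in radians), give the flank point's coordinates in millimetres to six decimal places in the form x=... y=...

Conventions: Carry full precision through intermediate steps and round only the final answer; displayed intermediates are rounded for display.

x=48.537141 y=2.748133

topology: single-mesh involute geometry — m = 1.642, N = 54
pitch radius r_p = m·N/2 = 1.642·54/2 = 44.334000
base radius r_b = r_p·cos α = 44.334000·cos 19.076° = 41.899438
roll angle φ = 33.714° = 0.58842030 rad
x = r_b·(cos φ + φ·sin φ) = 48.537141
y = r_b·(sin φ − φ·cos φ) = 2.748133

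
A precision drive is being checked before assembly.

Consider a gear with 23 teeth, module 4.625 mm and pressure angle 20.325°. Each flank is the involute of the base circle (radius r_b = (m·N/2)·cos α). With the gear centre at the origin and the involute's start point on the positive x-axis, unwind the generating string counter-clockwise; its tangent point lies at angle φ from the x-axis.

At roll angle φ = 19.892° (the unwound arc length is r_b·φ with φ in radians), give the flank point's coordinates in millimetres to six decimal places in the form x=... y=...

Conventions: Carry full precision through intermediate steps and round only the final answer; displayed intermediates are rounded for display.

class = single-mesh tooth geometry [base-circle involute, m = 4.625, 23T]
pitch radius r_p = m·N/2 = 4.625·23/2 = 53.187500
base radius r_b = r_p·cos α = 53.187500·cos 20.325° = 49.875911
roll angle φ = 19.892° = 0.34718089 rad
x = r_b·(cos φ + φ·sin φ) = 52.791824
y = r_b·(sin φ − φ·cos φ) = 0.687374

x=52.791824 y=0.687374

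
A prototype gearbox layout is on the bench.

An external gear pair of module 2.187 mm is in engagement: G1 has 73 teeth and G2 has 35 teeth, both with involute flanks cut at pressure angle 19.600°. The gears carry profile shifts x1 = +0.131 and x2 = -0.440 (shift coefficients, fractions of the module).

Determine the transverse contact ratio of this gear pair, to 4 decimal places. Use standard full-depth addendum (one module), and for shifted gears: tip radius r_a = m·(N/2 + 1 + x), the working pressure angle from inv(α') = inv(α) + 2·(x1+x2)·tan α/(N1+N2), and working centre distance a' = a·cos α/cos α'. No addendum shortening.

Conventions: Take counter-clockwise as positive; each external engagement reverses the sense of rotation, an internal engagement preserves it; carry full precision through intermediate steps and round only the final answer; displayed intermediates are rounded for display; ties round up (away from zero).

single-mesh involute tooth geometry (73T engaging 35T at module 2.187)
base radii: r_b1 = 75.200207, r_b2 = 36.054894
tip radii: r_a1 = 82.298997, r_a2 = 39.497220
inv(α') = inv(19.600°) + 2·(+0.131-0.440)·tan α/(73+35) = 0.01196186  ⇒  α' = 18.62824°
a' = a·cos α / cos α' = 118.0980·cos 19.600°/cos 18.62824° = 117.405868
action lengths: √(r_a1²−r_b1²) = 33.437311, √(r_a2²−r_b2²) = 16.126841
base pitch p_b = π·m·cos α = 6.472559
CR = (33.437311 + 16.126841 − 117.405868·sin 18.62824°)/6.472559 = 1.863500
contact ratio ≈ 1.8635

1.8635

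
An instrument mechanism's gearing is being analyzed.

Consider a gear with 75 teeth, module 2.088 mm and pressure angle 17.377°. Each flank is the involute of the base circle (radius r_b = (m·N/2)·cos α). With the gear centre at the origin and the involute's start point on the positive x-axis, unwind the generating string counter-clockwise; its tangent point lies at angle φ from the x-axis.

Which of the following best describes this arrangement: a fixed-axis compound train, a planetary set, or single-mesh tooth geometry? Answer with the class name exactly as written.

recognized (one wheel, involute flank): single-mesh tooth geometry, m = 2.088, N = 75
classification: single-mesh tooth geometry

single-mesh tooth geometry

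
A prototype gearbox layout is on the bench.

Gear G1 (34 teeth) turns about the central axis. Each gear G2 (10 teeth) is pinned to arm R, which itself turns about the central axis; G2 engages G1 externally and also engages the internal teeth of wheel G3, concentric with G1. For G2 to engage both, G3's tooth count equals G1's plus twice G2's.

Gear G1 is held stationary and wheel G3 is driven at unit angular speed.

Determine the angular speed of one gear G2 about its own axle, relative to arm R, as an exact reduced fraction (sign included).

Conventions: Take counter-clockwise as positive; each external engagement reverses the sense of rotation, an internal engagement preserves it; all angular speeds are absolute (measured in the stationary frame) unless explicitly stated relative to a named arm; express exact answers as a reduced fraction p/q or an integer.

recognized (axles ride arm R): planetary set, 34/10/54 teeth
ring teeth: 34 + 2·10 = 54
34(ω_sun−ω_arm) = −54(ω_ring−ω_arm),  ω_sun = 0, ω_ring = 1
34(0−ω_arm) = −54(1−ω_arm)  ⇒  88·ω_arm = 54  ⇒  ω_arm = 27/44
sun–planet mesh: 34·(0−27/44) = −10·(ω_p−ω_arm)  ⇒  ω_p−ω_arm = 459/220
exact speed ratio = 459/220

459/220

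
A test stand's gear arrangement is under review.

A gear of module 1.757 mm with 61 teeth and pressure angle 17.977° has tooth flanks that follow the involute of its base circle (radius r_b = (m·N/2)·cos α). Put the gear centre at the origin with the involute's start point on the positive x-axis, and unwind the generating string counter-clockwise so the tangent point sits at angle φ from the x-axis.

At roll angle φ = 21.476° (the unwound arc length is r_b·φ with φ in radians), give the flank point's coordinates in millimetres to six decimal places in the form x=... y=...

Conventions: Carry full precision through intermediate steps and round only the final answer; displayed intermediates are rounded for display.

x=54.428231 y=0.882250

topology: single-mesh involute geometry — m = 1.757, N = 61
pitch radius r_p = m·N/2 = 1.757·61/2 = 53.588500
base radius r_b = r_p·cos α = 53.588500·cos 17.977° = 50.972336
roll angle φ = 21.476° = 0.37482691 rad
x = r_b·(cos φ + φ·sin φ) = 54.428231
y = r_b·(sin φ − φ·cos φ) = 0.882250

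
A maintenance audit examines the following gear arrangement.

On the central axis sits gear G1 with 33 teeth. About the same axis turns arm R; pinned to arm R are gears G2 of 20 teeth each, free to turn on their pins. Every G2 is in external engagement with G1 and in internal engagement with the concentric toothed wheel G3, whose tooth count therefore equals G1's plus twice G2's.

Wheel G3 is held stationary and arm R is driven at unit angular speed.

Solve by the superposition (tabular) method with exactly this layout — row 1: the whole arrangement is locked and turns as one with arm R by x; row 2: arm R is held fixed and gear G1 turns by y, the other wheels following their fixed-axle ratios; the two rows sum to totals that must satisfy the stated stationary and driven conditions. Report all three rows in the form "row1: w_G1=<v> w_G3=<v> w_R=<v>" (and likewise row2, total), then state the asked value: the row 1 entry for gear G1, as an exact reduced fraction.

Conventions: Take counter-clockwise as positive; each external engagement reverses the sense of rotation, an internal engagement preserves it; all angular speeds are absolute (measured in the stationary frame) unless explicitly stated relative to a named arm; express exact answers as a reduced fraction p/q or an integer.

row1: w_G1=1 w_G3=1 w_R=1
row2: w_G1=73/33 w_G3=-1 w_R=0
total: w_G1=106/33 w_G3=0 w_R=1
asked value: 1

planetary set (33T centre, 20T on arm, 73T internal) — Willis relation
superposition row 1 [locked train]: every member turns x
superposition row 2 [arm held]: sun y, ring −(33/73)·y, arm 0
boundary: total ω_ring = x − (33/73)·y = 0 and total ω_arm = x = 1  ⇒  y = 73/33, x = 1
row 2 ring = −(33/73)·73/33 = -1
totals (row 1 + row 2): sun 1 + 73/33 = 106/33, ring 1 + (-1) = 0, arm 1 + 0 = 1
asked cell (row1, sun) = 1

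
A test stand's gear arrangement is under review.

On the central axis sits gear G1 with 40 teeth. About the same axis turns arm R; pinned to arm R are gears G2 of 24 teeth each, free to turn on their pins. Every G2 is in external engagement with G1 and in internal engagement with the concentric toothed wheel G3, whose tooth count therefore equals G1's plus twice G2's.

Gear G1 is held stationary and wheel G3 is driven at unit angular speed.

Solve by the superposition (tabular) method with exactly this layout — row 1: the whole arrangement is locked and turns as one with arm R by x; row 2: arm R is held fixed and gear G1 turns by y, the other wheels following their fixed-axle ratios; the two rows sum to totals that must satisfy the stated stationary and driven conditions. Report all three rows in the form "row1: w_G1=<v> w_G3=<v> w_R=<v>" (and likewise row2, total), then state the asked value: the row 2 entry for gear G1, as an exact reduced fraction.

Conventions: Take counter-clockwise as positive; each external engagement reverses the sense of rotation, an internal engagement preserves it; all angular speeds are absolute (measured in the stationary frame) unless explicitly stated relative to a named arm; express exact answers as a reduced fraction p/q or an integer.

row1: w_G1=11/16 w_G3=11/16 w_R=11/16
row2: w_G1=-11/16 w_G3=5/16 w_R=0
total: w_G1=0 w_G3=1 w_R=11/16
asked value: -11/16

recognized (axles ride arm R): planetary set, 40/24/88 teeth
row 1 (train locked, turned with arm): all members turn x
superposition row 2 [arm held]: sun y, ring −(40/88)·y, arm 0
boundary: total ω_sun = x + y = 0 and total ω_ring = x − (40/88)·y = 1  ⇒  y = -11/16, x = 11/16
row 2 ring = −(40/88)·(-11/16) = 5/16
totals (row 1 + row 2): sun 11/16 + (-11/16) = 0, ring 11/16 + 5/16 = 1, arm 11/16 + 0 = 11/16
asked cell (row2, sun) = -11/16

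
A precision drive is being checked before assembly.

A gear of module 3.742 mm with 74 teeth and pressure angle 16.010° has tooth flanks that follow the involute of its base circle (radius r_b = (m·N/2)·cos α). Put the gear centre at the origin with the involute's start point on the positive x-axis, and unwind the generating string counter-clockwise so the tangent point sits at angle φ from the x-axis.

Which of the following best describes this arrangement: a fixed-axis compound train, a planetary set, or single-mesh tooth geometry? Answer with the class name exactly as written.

class = single-mesh tooth geometry [base-circle involute, m = 3.742, 74T]
classification: single-mesh tooth geometry

single-mesh tooth geometry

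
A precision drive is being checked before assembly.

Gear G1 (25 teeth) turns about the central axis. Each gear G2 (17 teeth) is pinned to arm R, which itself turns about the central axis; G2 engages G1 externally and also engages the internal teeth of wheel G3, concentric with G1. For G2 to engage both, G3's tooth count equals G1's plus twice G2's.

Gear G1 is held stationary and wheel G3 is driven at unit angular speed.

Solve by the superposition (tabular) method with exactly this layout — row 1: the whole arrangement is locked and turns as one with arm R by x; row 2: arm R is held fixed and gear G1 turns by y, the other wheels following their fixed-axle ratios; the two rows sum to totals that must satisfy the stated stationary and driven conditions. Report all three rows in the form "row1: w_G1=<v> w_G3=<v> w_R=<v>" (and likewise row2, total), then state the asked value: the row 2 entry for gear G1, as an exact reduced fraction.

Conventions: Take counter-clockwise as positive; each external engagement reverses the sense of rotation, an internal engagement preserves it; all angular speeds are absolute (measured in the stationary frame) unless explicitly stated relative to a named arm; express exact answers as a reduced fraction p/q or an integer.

planetary set (25T centre, 17T on arm, 59T internal) — Willis relation
row 1 (train locked, turned with arm): all members turn x
row 2 (arm held, sun turns y): ω_ring = −(25/59)·y, ω_arm = 0
boundary: total ω_sun = x + y = 0 and total ω_ring = x − (25/59)·y = 1  ⇒  y = -59/84, x = 59/84
row 2 ring = −(25/59)·(-59/84) = 25/84
totals (row 1 + row 2): sun 59/84 + (-59/84) = 0, ring 59/84 + 25/84 = 1, arm 59/84 + 0 = 59/84
asked cell (row2, sun) = -59/84

row1: w_G1=59/84 w_G3=59/84 w_R=59/84
row2: w_G1=-59/84 w_G3=25/84 w_R=0
total: w_G1=0 w_G3=1 w_R=59/84
asked value: -59/84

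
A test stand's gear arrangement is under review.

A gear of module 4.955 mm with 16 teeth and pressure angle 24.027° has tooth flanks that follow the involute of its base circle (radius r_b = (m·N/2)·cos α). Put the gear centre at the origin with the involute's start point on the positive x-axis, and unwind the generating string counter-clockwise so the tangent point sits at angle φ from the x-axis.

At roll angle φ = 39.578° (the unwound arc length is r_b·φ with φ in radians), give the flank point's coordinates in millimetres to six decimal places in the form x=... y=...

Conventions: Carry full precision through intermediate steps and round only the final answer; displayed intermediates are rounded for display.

x=43.839765 y=3.791220

topology: single-mesh involute geometry — m = 4.955, N = 16
pitch radius r_p = m·N/2 = 4.955·16/2 = 39.640000
base radius r_b = r_p·cos α = 39.640000·cos 24.027° = 36.205340
roll angle φ = 39.578° = 0.69076641 rad
x = r_b·(cos φ + φ·sin φ) = 43.839765
y = r_b·(sin φ − φ·cos φ) = 3.791220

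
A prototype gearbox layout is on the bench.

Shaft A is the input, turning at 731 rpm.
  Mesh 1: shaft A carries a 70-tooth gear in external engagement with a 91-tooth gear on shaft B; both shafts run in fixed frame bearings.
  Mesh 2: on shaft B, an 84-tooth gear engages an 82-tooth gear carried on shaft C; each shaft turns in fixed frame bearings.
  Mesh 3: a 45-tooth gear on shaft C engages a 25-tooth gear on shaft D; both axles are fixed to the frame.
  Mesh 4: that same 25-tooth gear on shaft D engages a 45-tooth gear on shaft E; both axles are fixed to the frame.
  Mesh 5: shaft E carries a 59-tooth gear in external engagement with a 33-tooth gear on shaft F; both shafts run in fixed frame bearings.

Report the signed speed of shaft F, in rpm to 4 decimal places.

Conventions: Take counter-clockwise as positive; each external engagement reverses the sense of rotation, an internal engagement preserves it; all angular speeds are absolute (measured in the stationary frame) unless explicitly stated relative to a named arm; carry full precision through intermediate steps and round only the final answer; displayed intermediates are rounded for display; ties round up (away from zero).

-1029.8584 rpm

recognized (6 fixed axles, 5 meshes): fixed-axis compound train
mesh 1 [70T→91T]: ω = 731.0000×70/91 = 562.3077 rpm, sense flips to −
mesh 2 [84T→82T]: ω = 562.3077×84/82 = 576.0225 rpm, sense flips to +
mesh 3 [45T→25T]: ω = 576.0225×45/25 = 1036.8405 rpm, sense flips to −
mesh 4 [25T→45T]: ω = 1036.8405×25/45 = 576.0225 rpm, sense flips to +
mesh 5 [59T→33T]: ω = 576.0225×59/33 = 1029.8584 rpm, sense flips to −
signed output speed = -1029.8584 rpm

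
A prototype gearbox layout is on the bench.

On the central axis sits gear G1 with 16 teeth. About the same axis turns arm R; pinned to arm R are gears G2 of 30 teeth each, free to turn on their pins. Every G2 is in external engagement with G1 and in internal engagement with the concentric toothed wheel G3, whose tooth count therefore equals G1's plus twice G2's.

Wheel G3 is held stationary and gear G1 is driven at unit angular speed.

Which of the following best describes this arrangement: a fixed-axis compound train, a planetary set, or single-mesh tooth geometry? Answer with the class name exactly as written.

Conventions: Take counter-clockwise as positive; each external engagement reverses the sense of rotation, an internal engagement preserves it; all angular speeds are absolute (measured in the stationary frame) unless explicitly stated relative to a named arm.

planetary set

planetary set (16T centre, 30T on arm, 76T internal) — Willis relation
classification: planetary set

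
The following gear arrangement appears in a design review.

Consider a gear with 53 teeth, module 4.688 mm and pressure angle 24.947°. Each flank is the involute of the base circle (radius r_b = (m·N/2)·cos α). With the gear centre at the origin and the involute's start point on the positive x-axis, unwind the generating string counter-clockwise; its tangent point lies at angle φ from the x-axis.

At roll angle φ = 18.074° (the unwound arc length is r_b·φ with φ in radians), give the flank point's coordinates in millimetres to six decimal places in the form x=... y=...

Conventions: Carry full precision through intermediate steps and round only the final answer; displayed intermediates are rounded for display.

x=118.106699 y=1.166923

single-mesh involute tooth geometry (53T wheel at module 4.688)
pitch radius r_p = m·N/2 = 4.688·53/2 = 124.232000
base radius r_b = r_p·cos α = 124.232000·cos 24.947° = 112.640947
roll angle φ = 18.074° = 0.31545081 rad
x = r_b·(cos φ + φ·sin φ) = 118.106699
y = r_b·(sin φ − φ·cos φ) = 1.166923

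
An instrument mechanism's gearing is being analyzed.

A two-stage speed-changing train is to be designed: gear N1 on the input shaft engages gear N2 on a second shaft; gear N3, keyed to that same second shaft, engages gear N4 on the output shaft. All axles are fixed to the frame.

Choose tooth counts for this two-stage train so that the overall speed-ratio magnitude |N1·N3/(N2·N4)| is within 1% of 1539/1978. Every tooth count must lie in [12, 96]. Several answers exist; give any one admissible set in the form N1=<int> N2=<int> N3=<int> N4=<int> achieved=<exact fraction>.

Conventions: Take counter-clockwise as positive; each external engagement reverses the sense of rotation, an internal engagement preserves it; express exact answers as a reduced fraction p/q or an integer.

N1=19 N2=23 N3=81 N4=86 achieved=1539/1978

class = fixed-axis compound train [2-stage, 1539/1978 wanted]
target = 1539/1978 in lowest terms: an exact hit needs N1·N3 = k·1539 and N2·N4 = k·1978 for one integer k, every count in [12, 96]; additionally prefer no 1:1 stage (N1 ≠ N2, N3 ≠ N4)
k = 1: N1·N3 = 1539 = 19·81, N2·N4 = 1978 = 23·86
achieved = 19·81/(23·86) = 1539/1978; |achieved − target| = 0 ≤ 1539/197800 ✓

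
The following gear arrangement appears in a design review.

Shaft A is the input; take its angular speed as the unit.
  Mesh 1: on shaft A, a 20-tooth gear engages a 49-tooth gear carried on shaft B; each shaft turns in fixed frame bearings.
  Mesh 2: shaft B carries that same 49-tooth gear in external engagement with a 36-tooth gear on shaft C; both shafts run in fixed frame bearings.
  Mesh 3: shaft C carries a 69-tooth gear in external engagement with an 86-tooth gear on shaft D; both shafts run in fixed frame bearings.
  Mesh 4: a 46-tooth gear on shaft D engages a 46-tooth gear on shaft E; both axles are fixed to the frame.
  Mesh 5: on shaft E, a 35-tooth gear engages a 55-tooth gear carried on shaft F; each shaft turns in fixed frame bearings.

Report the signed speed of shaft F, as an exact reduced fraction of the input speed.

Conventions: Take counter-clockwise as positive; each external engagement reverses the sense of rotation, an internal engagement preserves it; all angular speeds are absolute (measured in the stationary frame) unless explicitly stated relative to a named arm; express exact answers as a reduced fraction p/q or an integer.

-805/2838

5-mesh fixed-axis compound train (all bearings frame-fixed)
mesh 1 [20T→49T]: |ω|/ω_in = 1×20/49 = 20/49, sense flips to −
mesh 2 [49T→36T]: |ω|/ω_in = (20/49)×49/36 = 5/9, sense flips to +
mesh 3 [69T→86T]: |ω|/ω_in = (5/9)×69/86 = 115/258, sense flips to −
mesh 4 [46T→46T]: |ω|/ω_in = (115/258)×46/46 = 115/258, sense flips to +
mesh 5 [35T→55T]: |ω|/ω_in = (115/258)×35/55 = 805/2838, sense flips to −
signed output speed (× input speed) = -805/2838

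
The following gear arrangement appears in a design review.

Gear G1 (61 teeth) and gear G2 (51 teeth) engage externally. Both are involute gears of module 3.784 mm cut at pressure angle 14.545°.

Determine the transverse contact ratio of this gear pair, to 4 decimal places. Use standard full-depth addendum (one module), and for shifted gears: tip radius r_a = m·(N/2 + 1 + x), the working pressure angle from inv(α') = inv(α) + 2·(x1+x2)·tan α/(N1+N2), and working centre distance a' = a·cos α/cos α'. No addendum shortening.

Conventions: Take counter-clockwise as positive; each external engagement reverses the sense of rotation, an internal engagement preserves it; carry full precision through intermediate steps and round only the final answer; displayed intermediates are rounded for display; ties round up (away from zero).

2.1591

single-mesh involute tooth geometry (61T engaging 51T at module 3.784)
base radii: r_b1 = 111.713125, r_b2 = 93.399498
tip radii: r_a1 = 119.196000, r_a2 = 100.276000
no profile shift: α' = α, a' = a
action lengths: √(r_a1²−r_b1²) = 41.567584, √(r_a2²−r_b2²) = 36.493971
base pitch p_b = π·m·cos α = 11.506791
CR = (41.567584 + 36.493971 − 211.904000·sin 14.54500°)/11.506791 = 2.159066
contact ratio ≈ 2.1591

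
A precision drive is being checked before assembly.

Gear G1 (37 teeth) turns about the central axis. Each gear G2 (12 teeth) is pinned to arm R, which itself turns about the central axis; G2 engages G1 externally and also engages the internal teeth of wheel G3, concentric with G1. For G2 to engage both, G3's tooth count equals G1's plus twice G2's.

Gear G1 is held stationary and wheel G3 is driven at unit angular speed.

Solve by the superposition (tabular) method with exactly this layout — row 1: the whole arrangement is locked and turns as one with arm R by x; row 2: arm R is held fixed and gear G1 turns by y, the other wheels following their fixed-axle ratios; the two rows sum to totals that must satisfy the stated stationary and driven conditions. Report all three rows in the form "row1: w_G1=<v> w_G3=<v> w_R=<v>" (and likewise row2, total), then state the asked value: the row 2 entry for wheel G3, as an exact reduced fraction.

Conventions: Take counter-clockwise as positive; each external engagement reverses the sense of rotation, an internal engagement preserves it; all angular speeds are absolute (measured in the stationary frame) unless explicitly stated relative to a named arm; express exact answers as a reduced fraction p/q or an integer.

row1: w_G1=61/98 w_G3=61/98 w_R=61/98
row2: w_G1=-61/98 w_G3=37/98 w_R=0
total: w_G1=0 w_G3=1 w_R=61/98
asked value: 37/98

topology: planetary set — G1 37T / G2 12T / G3 61T, arm = carrier (Willis)
row 1 (train locked, turned with arm): all members turn x
superposition row 2 [arm held]: sun y, ring −(37/61)·y, arm 0
boundary: total ω_sun = x + y = 0 and total ω_ring = x − (37/61)·y = 1  ⇒  y = -61/98, x = 61/98
row 2 ring = −(37/61)·(-61/98) = 37/98
totals (row 1 + row 2): sun 61/98 + (-61/98) = 0, ring 61/98 + 37/98 = 1, arm 61/98 + 0 = 61/98
asked cell (row2, ring) = 37/98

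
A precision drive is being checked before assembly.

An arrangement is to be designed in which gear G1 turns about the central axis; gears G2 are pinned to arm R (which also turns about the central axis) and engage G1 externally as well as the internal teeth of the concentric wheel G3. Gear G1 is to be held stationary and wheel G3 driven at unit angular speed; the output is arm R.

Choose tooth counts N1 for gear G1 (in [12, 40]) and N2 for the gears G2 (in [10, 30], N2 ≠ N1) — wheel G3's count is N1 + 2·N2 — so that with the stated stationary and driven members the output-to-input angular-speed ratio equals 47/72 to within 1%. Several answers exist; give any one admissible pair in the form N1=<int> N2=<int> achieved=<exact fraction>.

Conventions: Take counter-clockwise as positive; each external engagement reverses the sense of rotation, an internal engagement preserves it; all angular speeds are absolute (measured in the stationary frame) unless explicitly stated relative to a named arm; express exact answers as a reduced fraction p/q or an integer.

N1=25 N2=11 achieved=47/72

topology: planetary set — design target 47/72, arm = carrier (Willis)
Willis with ω_sun = 0: ω_arm/ω_ring = N3/(N1+N3); set equal to 47/72  ⇒  N3/N1 = (47/72)/(1 − 47/72) = 47/25
N3 = N1 + 2·N2  ⇒  N2/N1 = (N3/N1 − 1)/2 = (47/25 − 1)/2 = 11/25
smallest multiple with N1 ≥ 12 and N2 ≥ 10: k = 1  ⇒  N1 = 1·25 = 25, N2 = 1·11 = 11 (N1 ≤ 40, N2 ≤ 30, N2 ≠ N1 ✓), N3 = 25 + 2·11 = 47
check: N3/(N1+N3) with N1 = 25, N3 = 47 gives 47/72; |achieved − target| = 0 ≤ 47/7200 ✓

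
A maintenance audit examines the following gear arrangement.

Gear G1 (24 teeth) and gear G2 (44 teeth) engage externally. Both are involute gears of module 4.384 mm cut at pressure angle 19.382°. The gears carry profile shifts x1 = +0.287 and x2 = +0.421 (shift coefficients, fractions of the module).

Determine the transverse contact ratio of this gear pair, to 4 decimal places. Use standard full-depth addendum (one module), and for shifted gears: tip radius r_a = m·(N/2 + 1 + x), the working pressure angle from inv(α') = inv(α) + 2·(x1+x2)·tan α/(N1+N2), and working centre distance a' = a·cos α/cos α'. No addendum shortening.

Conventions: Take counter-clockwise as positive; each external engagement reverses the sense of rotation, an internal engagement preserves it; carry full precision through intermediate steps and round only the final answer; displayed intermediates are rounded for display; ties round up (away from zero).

recognized (one external pair, fixed centres): single-mesh tooth geometry, m = 4.384, N1 = 24, N2 = 44
base radii: r_b1 = 49.626545, r_b2 = 90.981999
tip radii: r_a1 = 58.250208, r_a2 = 102.677664
inv(α') = inv(19.382°) + 2·(+0.287+0.421)·tan α/(24+44) = 0.02084856  ⇒  α' = 22.27514°
a' = a·cos α / cos α' = 149.0560·cos 19.382°/cos 22.27514° = 151.947752
action lengths: √(r_a1²−r_b1²) = 30.500701, √(r_a2²−r_b2²) = 47.591791
base pitch p_b = π·m·cos α = 12.992199
CR = (30.500701 + 47.591791 − 151.947752·sin 22.27514°)/12.992199 = 1.577561
contact ratio ≈ 1.5776

1.5776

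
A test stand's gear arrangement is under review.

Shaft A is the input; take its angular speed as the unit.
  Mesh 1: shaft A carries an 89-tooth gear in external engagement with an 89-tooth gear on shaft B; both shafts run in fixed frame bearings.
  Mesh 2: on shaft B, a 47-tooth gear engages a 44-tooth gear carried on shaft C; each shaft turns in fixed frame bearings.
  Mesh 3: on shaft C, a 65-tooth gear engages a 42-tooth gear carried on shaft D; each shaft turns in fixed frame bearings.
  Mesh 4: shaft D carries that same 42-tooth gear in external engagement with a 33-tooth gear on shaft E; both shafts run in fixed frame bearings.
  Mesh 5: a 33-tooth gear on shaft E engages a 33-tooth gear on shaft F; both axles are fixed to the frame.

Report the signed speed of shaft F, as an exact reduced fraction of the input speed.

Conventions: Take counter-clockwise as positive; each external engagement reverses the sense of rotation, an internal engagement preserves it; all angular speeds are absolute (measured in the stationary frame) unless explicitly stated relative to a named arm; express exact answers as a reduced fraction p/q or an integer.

-3055/1452

5-mesh fixed-axis compound train (all bearings frame-fixed)
mesh 1 [89T→89T]: |ω|/ω_in = 1×89/89 = 1, sense flips to −
mesh 2 [47T→44T]: |ω|/ω_in = 1×47/44 = 47/44, sense flips to +
mesh 3 [65T→42T]: |ω|/ω_in = (47/44)×65/42 = 3055/1848, sense flips to −
mesh 4 [42T→33T]: |ω|/ω_in = (3055/1848)×42/33 = 3055/1452, sense flips to +
mesh 5 [33T→33T]: |ω|/ω_in = (3055/1452)×33/33 = 3055/1452, sense flips to −
signed output speed (× input speed) = -3055/1452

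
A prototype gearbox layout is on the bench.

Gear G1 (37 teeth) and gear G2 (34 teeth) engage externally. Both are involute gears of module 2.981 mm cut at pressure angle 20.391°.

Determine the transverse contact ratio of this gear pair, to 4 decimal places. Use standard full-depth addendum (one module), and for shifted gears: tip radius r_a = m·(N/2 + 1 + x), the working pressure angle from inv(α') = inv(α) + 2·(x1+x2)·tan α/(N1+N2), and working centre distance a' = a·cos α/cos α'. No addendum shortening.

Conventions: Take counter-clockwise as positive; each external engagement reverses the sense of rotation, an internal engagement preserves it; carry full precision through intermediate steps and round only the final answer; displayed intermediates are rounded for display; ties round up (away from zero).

recognized (one external pair, fixed centres): single-mesh tooth geometry, m = 2.981, N1 = 37, N2 = 34
base radii: r_b1 = 51.692715, r_b2 = 47.501414
tip radii: r_a1 = 58.129500, r_a2 = 53.658000
no profile shift: α' = α, a' = a
action lengths: √(r_a1²−r_b1²) = 26.587629, √(r_a2²−r_b2²) = 24.955895
base pitch p_b = π·m·cos α = 8.778241
CR = (26.587629 + 24.955895 − 105.825500·sin 20.39100°)/8.778241 = 1.671325
contact ratio ≈ 1.6713

1.6713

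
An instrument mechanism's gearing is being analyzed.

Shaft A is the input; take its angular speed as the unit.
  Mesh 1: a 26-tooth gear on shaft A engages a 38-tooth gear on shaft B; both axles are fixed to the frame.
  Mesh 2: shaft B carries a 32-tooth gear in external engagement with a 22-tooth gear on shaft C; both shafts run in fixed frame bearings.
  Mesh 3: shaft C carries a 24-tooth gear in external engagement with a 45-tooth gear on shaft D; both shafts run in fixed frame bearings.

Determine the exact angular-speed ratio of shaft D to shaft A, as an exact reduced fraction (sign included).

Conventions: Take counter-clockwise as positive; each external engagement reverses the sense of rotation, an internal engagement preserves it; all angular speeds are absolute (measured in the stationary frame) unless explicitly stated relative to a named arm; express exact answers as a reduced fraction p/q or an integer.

class = fixed-axis compound train [3 meshes; 3 ratios multiply, 3 sense flips]
mesh 1 [26T→38T]: running ratio 13/19, sense −
mesh 2 [32T→22T]: running ratio 208/209, sense +
mesh 3 [24T→45T]: running ratio 1664/3135, sense −
ω_out/ω_in = -1664/3135

-1664/3135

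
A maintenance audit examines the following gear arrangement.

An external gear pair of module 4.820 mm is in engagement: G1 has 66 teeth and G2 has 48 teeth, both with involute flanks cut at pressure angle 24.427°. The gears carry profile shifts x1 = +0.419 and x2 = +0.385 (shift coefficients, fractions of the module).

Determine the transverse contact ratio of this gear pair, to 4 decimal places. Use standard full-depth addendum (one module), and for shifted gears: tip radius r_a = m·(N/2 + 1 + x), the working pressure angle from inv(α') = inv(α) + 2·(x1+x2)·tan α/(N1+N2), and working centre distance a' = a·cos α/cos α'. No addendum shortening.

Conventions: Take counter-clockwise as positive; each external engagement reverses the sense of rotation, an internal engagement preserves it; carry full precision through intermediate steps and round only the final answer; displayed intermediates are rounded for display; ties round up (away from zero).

1.5072

recognized (one external pair, fixed centres): single-mesh tooth geometry, m = 4.820, N1 = 66, N2 = 48
base radii: r_b1 = 144.822363, r_b2 = 105.325355
tip radii: r_a1 = 165.899580, r_a2 = 122.355700
inv(α') = inv(24.427°) + 2·(+0.419+0.385)·tan α/(66+48) = 0.03426332  ⇒  α' = 26.07594°
a' = a·cos α / cos α' = 274.7400·cos 24.427°/cos 26.07594° = 278.495100
action lengths: √(r_a1²−r_b1²) = 80.926843, √(r_a2²−r_b2²) = 62.269471
base pitch p_b = π·m·cos α = 13.787057
CR = (80.926843 + 62.269471 − 278.495100·sin 26.07594°)/13.787057 = 1.507244
contact ratio ≈ 1.5072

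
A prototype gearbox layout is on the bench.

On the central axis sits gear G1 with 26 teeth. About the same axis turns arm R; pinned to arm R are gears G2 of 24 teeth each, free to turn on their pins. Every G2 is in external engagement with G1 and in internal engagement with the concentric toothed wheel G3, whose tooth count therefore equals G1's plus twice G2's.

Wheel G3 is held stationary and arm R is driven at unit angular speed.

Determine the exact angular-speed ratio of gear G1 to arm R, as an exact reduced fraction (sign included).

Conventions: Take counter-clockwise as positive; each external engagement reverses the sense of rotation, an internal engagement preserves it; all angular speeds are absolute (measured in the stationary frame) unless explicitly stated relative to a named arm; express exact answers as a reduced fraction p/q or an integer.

topology: planetary set — G1 26T / G2 24T / G3 74T, arm = carrier (Willis)
ring teeth: 26 + 2·24 = 74
26(ω_sun−ω_arm) = −74(ω_ring−ω_arm),  ω_ring = 0, ω_arm = 1
ω_sun = 1 − (74/26)(0−1) = 50/13
ω_out/ω_in = 50/13

50/13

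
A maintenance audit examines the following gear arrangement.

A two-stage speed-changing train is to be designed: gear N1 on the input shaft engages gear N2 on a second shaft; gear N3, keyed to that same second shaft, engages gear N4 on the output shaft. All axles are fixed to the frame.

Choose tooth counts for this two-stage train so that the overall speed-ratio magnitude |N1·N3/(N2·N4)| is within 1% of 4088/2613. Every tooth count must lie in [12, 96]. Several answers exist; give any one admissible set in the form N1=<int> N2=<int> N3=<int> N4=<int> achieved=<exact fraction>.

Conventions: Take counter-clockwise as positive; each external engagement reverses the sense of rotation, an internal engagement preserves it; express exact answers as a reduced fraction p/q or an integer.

2-stage fixed-axis compound train for ratio 4088/2613
target = 4088/2613 in lowest terms: an exact hit needs N1·N3 = k·4088 and N2·N4 = k·2613 for one integer k, every count in [12, 96]; additionally prefer no 1:1 stage (N1 ≠ N2, N3 ≠ N4)
k = 1: N1·N3 = 4088 = 56·73, N2·N4 = 2613 = 39·67
achieved = 56·73/(39·67) = 4088/2613; |achieved − target| = 0 ≤ 1022/65325 ✓

N1=56 N2=39 N3=73 N4=67 achieved=4088/2613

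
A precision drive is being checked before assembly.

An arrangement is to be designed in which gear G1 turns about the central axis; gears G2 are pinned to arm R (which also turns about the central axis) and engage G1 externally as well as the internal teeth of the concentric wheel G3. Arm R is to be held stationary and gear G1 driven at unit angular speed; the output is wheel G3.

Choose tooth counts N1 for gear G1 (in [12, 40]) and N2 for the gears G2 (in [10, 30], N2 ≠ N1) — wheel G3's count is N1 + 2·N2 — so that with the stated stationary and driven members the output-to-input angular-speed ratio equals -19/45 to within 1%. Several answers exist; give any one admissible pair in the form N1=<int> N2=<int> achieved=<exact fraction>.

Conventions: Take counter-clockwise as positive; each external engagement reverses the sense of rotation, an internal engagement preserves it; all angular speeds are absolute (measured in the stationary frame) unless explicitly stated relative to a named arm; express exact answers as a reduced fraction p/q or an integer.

N1=19 N2=13 achieved=-19/45

planetary set to be sized for -19/45 (Willis relation)
Willis with ω_arm = 0: ω_ring/ω_sun = −N1/N3; set equal to -19/45  ⇒  N3/N1 = −1/(-19/45) = 45/19
N3 = N1 + 2·N2  ⇒  N2/N1 = (N3/N1 − 1)/2 = (45/19 − 1)/2 = 13/19
smallest multiple with N1 ≥ 12 and N2 ≥ 10: k = 1  ⇒  N1 = 1·19 = 19, N2 = 1·13 = 13 (N1 ≤ 40, N2 ≤ 30, N2 ≠ N1 ✓), N3 = 19 + 2·13 = 45
check: −N1/N3 with N1 = 19, N3 = 45 gives -19/45; |achieved − target| = 0 ≤ 19/4500 ✓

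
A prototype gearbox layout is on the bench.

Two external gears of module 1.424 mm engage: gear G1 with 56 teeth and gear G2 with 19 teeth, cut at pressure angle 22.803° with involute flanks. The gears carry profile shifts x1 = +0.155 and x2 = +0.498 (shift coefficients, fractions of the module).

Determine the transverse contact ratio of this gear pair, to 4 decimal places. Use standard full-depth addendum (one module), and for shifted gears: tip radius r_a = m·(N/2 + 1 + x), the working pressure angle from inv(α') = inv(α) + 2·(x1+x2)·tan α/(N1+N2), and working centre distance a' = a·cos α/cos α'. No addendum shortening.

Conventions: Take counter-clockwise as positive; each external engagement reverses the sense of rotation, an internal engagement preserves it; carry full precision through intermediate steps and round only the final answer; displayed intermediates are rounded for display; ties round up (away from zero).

1.4268

single-mesh involute tooth geometry (56T engaging 19T at module 1.424)
base radii: r_b1 = 36.755719, r_b2 = 12.470690
tip radii: r_a1 = 41.516720, r_a2 = 15.661152
inv(α') = inv(22.803°) + 2·(+0.155+0.498)·tan α/(56+19) = 0.02975644  ⇒  α' = 24.94217°
a' = a·cos α / cos α' = 53.4000·cos 22.803°/cos 24.94217° = 54.289807
action lengths: √(r_a1²−r_b1²) = 19.304279, √(r_a2²−r_b2²) = 9.473836
base pitch p_b = π·m·cos α = 4.123982
CR = (19.304279 + 9.473836 − 54.289807·sin 24.94217°)/4.123982 = 1.426759
contact ratio ≈ 1.4268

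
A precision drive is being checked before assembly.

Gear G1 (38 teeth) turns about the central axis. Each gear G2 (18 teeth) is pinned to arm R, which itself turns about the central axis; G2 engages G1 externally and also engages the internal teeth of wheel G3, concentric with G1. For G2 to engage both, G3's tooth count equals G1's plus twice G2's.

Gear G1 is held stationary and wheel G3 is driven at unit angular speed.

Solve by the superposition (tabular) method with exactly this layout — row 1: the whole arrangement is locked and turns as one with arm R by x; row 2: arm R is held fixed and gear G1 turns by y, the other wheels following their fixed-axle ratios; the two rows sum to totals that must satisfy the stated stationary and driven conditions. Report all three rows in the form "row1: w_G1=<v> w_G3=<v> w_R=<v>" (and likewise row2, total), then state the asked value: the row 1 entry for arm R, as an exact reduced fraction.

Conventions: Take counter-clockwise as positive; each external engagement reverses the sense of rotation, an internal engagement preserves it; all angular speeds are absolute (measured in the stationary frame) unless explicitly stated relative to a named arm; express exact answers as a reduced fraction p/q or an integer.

class = planetary set [G3 = 38+2·18 = 74; Willis about the carrier]
row 1 — lock + rotate with arm: ω_sun = ω_ring = ω_arm = x
row 2: sun turns y, ring = −(38/74)·y, arm 0
boundary: total ω_sun = x + y = 0 and total ω_ring = x − (38/74)·y = 1  ⇒  y = -37/56, x = 37/56
row 2 ring = −(38/74)·(-37/56) = 19/56
totals (row 1 + row 2): sun 37/56 + (-37/56) = 0, ring 37/56 + 19/56 = 1, arm 37/56 + 0 = 37/56
asked cell (row1, arm) = 37/56

row1: w_G1=37/56 w_G3=37/56 w_R=37/56
row2: w_G1=-37/56 w_G3=19/56 w_R=0
total: w_G1=0 w_G3=1 w_R=37/56
asked value: 37/56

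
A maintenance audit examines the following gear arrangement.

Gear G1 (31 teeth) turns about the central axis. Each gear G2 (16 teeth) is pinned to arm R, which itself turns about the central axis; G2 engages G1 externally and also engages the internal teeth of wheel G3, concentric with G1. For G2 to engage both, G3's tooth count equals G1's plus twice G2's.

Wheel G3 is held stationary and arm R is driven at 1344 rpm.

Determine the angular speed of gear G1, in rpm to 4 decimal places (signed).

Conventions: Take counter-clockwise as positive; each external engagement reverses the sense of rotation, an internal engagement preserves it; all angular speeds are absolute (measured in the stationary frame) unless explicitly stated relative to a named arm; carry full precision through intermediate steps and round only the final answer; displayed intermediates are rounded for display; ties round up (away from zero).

planetary set (31T centre, 16T on arm, 63T internal) — Willis relation
normalise by the input: solve with ω_arm = 1, then scale by 1344 rpm
ring teeth: 31 + 2·16 = 63
31(ω_sun−ω_arm) = −63(ω_ring−ω_arm),  ω_ring = 0, ω_arm = 1
ω_sun = 1 − (63/31)(0−1) = 94/31
scale: ω_sun = 94/31 × 1344 rpm = +4075.3548 rpm

+4075.3548 rpm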